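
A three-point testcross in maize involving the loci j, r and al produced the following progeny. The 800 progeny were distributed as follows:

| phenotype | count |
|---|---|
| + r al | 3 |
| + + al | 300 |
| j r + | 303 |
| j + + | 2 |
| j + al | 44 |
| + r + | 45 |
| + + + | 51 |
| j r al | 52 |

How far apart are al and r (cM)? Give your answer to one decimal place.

The two most frequent reciprocal classes, + + al and j r +, are the parental types, so the F1 was + + al / j r +.
The two rarest classes, + r al and j + +, are the double crossovers. Comparing them with the parentals, only the r allele has switched, so r is the middle locus and the order is j – r – al.
Crossovers in the r–al interval produce the single-crossover classes + + + and j r al (51 + 52 = 103) plus the double crossovers (5).
RF(r–al) = (103 + 5) / 800 = 108/800 = 0.1350 → 13.5 cM.

13.5 cM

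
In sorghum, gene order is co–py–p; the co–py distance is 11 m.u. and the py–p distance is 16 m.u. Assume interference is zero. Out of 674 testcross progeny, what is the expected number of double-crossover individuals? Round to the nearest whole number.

Map distances give recombination frequencies of 0.110 and 0.160 for the two intervals.
With no interference, expected double-crossover frequency = 0.110 × 0.160 = 0.01760.
Expected number = 0.01760 × 674 = 11.86 ≈ 12.

12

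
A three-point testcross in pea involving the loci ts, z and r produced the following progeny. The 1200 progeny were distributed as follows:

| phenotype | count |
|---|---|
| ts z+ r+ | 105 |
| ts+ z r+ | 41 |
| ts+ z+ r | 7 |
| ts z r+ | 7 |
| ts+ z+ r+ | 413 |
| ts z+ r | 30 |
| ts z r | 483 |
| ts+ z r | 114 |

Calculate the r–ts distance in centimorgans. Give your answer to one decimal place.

The two most frequent reciprocal classes, ts+ z+ r+ and ts z r, are the parental types, so the F1 was ts+ z+ r+ / ts z r.
The two rarest classes, ts+ z+ r and ts z r+, are the double crossovers. Comparing them with the parentals, only the r allele has switched, so r is the middle locus and the order is ts – r – z.
Crossovers in the ts–r interval produce the single-crossover classes ts z+ r+ and ts+ z r (105 + 114 = 219) plus the double crossovers (14).
RF(ts–r) = (219 + 14) / 1200 = 233/1200 = 0.1942 → 19.4 centimorgans.

19.4 centimorgans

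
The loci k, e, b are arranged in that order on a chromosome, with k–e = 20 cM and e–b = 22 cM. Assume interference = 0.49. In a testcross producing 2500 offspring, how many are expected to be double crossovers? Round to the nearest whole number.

Map distances give recombination frequencies of 0.200 and 0.220 for the two intervals.
With interference 0.49 (so coincidence = 0.51), expected double-crossover frequency = 0.200 × 0.220 × 0.51 = 0.02244.
Expected number = 0.02244 × 2500 = 56.10 ≈ 56.

56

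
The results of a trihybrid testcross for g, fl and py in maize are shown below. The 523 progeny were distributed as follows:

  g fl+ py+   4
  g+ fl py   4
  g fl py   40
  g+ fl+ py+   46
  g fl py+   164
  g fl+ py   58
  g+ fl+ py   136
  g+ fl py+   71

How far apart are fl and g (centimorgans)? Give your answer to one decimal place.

26.2 centimorgans

The two most frequent reciprocal classes, g+ fl+ py and g fl py+, are the parental types, so the F1 was g+ fl+ py / g fl py+.
The two rarest classes, g+ fl py and g fl+ py+, are the double crossovers. Comparing them with the parentals, only the fl allele has switched, so fl is the middle locus and the order is py – fl – g.
Crossovers in the fl–g interval produce the single-crossover classes g fl+ py and g+ fl py+ (58 + 71 = 129) plus the double crossovers (8).
RF(fl–g) = (129 + 8) / 523 = 137/523 = 0.2620 → 26.2 centimorgans.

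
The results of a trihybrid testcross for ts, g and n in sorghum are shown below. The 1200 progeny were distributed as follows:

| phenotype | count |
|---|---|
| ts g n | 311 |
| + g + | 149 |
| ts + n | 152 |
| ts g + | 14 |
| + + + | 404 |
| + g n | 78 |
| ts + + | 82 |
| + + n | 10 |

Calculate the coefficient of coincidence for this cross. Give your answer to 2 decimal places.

The two most frequent reciprocal classes, ts g n and + + +, are the parental types, so the F1 was ts g n / + + +.
The two rarest classes, ts g + and + + n, are the double crossovers. Comparing them with the parentals, only the n allele has switched, so n is the middle locus and the order is ts – n – g.
ts–n: (160 + 24)/1200 = 0.1533; n–g: (301 + 24)/1200 = 0.2708.
Expected DCO frequency = 0.1533 × 0.2708 ≈ 0.04151; observed = 24/1200 ≈ 0.02000.
Coefficient of coincidence = 0.02000/0.04151 ≈ 0.48.

0.48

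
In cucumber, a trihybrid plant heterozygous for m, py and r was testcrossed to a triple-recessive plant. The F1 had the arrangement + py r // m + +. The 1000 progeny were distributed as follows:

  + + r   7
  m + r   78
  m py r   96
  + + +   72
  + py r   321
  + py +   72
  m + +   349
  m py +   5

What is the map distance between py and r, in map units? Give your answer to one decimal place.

The two rarest classes, + + r and m py +, are the double crossovers. Comparing them with the parentals, only the py allele has switched, so py is the middle locus and the order is r – py – m.
Crossovers in the r–py interval produce the single-crossover classes + py + and m + r (72 + 78 = 150) plus the double crossovers (12).
RF(r–py) = (150 + 12) / 1000 = 162/1000 = 0.1620 → 16.2 map units.

16.2 map units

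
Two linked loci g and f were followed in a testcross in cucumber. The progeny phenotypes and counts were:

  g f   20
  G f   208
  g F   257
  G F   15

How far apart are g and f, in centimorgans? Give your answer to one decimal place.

7.0 centimorgans

The two most frequent classes, G f (208) and g F (257), are the parental types, so the F1 was G f / g F.
The recombinant classes are G F and g f: 15 + 20 = 35.
Recombination frequency = 35/500 = 0.0700 ≈ 7.0%, i.e. 7.0 centimorgans.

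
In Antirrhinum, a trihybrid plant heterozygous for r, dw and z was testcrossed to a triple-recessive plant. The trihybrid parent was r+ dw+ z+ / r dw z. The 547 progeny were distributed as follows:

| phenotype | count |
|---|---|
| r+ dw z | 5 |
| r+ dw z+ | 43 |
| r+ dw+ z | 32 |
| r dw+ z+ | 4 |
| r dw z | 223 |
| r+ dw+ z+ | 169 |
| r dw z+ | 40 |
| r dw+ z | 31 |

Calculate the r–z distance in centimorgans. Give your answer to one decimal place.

The two rarest classes, r dw+ z+ and r+ dw z, are the double crossovers. Comparing them with the parentals, only the r allele has switched, so r is the middle locus and the order is dw – r – z.
Crossovers in the r–z interval produce the single-crossover classes r+ dw+ z and r dw z+ (32 + 40 = 72) plus the double crossovers (9).
RF(r–z) = (72 + 9) / 547 = 81/547 = 0.1481 → 14.8 centimorgans.

14.8 centimorgans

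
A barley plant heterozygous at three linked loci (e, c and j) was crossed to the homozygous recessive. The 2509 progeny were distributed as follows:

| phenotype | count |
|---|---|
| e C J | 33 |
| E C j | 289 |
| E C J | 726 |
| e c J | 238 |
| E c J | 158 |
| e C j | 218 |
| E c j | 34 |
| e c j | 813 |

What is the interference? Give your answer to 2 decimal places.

The two most frequent reciprocal classes, E C J and e c j, are the parental types, so the F1 was E C J / e c j.
The two rarest classes, e C J and E c j, are the double crossovers. Comparing them with the parentals, only the e allele has switched, so e is the middle locus and the order is j – e – c.
j–e: (527 + 67)/2509 = 0.2367; e–c: (376 + 67)/2509 = 0.1766.
Expected DCO frequency = 0.2367 × 0.1766 ≈ 0.04180; observed = 67/2509 ≈ 0.02670.
Coefficient of coincidence = 0.02670/0.04180 ≈ 0.64; interference = 1 − 0.64 = 0.36.

0.36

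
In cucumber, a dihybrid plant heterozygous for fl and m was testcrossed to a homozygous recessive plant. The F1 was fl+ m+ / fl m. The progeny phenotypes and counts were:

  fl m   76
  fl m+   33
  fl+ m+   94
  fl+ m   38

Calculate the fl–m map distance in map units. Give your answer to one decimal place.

The recombinant classes are fl+ m and fl m+: 38 + 33 = 71.
Recombination frequency = 71/241 = 0.2946 ≈ 29.5%, i.e. 29.5 map units.

29.5 map units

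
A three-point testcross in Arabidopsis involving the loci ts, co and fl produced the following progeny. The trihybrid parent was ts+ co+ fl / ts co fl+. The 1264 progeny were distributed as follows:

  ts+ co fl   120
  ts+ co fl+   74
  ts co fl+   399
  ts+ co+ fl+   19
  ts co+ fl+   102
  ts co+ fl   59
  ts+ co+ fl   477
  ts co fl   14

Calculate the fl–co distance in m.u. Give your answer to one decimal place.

The two rarest classes, ts+ co+ fl+ and ts co fl, are the double crossovers. Comparing them with the parentals, only the fl allele has switched, so fl is the middle locus and the order is ts – fl – co.
Crossovers in the fl–co interval produce the single-crossover classes ts+ co fl and ts co+ fl+ (120 + 102 = 222) plus the double crossovers (33).
RF(fl–co) = (222 + 33) / 1264 = 255/1264 = 0.2017 → 20.2 m.u.

20.2 m.u.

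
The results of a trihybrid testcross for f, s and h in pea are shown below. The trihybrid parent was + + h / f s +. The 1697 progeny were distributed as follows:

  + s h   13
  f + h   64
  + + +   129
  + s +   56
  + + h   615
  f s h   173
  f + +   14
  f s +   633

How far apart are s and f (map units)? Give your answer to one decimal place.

8.7 map units

The two rarest classes, + s h and f + +, are the double crossovers. Comparing them with the parentals, only the s allele has switched, so s is the middle locus and the order is h – s – f.
Crossovers in the s–f interval produce the single-crossover classes f + h and + s + (64 + 56 = 120) plus the double crossovers (27).
RF(s–f) = (120 + 27) / 1697 = 147/1697 = 0.0866 → 8.7 map units.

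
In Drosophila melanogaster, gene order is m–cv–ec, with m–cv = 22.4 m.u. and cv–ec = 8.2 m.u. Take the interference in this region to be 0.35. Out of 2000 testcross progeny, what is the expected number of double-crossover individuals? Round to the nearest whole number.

Map distances give recombination frequencies of 0.224 and 0.082 for the two intervals.
With interference 0.35 (so coincidence = 0.65), expected double-crossover frequency = 0.224 × 0.082 × 0.65 = 0.01194.
Expected number = 0.01194 × 2000 = 23.88 ≈ 24.

24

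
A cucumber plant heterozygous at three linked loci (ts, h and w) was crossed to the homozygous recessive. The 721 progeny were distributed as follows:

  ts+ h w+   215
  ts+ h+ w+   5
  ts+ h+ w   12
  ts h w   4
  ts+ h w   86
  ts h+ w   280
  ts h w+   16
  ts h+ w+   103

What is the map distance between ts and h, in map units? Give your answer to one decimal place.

The two most frequent reciprocal classes, ts+ h w+ and ts h+ w, are the parental types, so the F1 was ts+ h w+ / ts h+ w.
The two rarest classes, ts+ h+ w+ and ts h w, are the double crossovers. Comparing them with the parentals, only the h allele has switched, so h is the middle locus and the order is w – h – ts.
Crossovers in the h–ts interval produce the single-crossover classes ts h w+ and ts+ h+ w (16 + 12 = 28) plus the double crossovers (9).
RF(h–ts) = (28 + 9) / 721 = 37/721 = 0.0513 → 5.1 map units.

5.1 map units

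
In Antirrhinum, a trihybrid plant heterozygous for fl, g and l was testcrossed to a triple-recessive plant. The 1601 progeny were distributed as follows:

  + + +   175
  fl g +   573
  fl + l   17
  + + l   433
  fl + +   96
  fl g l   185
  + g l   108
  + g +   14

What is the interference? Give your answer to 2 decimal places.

The two most frequent reciprocal classes, + + l and fl g +, are the parental types, so the F1 was + + l / fl g +.
The two rarest classes, fl + l and + g +, are the double crossovers. Comparing them with the parentals, only the fl allele has switched, so fl is the middle locus and the order is l – fl – g.
l–fl: (360 + 31)/1601 = 0.2442; fl–g: (204 + 31)/1601 = 0.1468.
Expected DCO frequency = 0.2442 × 0.1468 ≈ 0.03585; observed = 31/1601 ≈ 0.01936.
Coefficient of coincidence = 0.01936/0.03585 ≈ 0.54; interference = 1 − 0.54 = 0.46.

0.46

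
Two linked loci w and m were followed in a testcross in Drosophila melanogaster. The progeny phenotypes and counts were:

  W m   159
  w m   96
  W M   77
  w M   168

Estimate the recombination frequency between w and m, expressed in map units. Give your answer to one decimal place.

34.6 map units

The two most frequent classes, W m (159) and w M (168), are the parental types, so the F1 was W m / w M.
The recombinant classes are W M and w m: 77 + 96 = 173.
Recombination frequency = 173/500 = 0.3460 ≈ 34.6%, i.e. 34.6 map units.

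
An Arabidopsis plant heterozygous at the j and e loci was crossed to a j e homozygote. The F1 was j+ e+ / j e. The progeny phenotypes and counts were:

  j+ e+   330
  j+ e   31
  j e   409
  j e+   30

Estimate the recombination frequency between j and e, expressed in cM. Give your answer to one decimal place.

The recombinant classes are j+ e and j e+: 31 + 30 = 61.
Recombination frequency = 61/800 = 0.0762 ≈ 7.6%, i.e. 7.6 cM.

7.6 cM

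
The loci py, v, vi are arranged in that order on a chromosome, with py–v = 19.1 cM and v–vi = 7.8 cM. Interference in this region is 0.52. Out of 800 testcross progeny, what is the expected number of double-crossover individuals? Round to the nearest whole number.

6

Map distances give recombination frequencies of 0.191 and 0.078 for the two intervals.
With interference 0.52 (so coincidence = 0.48), expected double-crossover frequency = 0.191 × 0.078 × 0.48 = 0.00715.
Expected number = 0.00715 × 800 = 5.72 ≈ 6.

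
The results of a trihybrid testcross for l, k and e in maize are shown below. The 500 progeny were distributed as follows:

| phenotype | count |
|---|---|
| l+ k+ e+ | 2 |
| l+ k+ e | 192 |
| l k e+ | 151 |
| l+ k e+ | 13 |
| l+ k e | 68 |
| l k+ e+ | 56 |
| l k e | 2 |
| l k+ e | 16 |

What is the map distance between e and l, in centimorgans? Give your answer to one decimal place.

The two most frequent reciprocal classes, l k e+ and l+ k+ e, are the parental types, so the F1 was l k e+ / l+ k+ e.
The two rarest classes, l k e and l+ k+ e+, are the double crossovers. Comparing them with the parentals, only the e allele has switched, so e is the middle locus and the order is l – e – k.
Crossovers in the l–e interval produce the single-crossover classes l+ k e+ and l k+ e (13 + 16 = 29) plus the double crossovers (4).
RF(l–e) = (29 + 4) / 500 = 33/500 = 0.0660 → 6.6 centimorgans.

6.6 centimorgans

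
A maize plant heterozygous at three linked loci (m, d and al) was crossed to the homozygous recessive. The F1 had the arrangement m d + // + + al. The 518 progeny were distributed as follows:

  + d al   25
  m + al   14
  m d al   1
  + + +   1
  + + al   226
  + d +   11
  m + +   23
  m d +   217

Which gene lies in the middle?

al

The two rarest classes, m d al and + + +, are the double crossovers. Comparing them with the parentals, only the al allele has switched, so al is the middle locus and the order is m – al – d.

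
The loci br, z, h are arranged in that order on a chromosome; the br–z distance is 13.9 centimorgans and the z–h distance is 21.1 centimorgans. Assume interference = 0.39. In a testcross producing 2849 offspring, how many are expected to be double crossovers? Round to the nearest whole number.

51

Map distances give recombination frequencies of 0.139 and 0.211 for the two intervals.
With interference 0.39 (so coincidence = 0.61), expected double-crossover frequency = 0.139 × 0.211 × 0.61 = 0.01789.
Expected number = 0.01789 × 2849 = 50.97 ≈ 51.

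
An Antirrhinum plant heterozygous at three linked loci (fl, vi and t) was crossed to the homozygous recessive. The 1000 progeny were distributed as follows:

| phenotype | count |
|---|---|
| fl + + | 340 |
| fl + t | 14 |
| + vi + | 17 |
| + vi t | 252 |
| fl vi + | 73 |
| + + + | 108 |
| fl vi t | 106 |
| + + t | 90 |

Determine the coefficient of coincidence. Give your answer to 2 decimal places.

The two most frequent reciprocal classes, fl + + and + vi t, are the parental types, so the F1 was fl + + / + vi t.
The two rarest classes, fl + t and + vi +, are the double crossovers. Comparing them with the parentals, only the t allele has switched, so t is the middle locus and the order is vi – t – fl.
vi–t: (163 + 31)/1000 = 0.1940; t–fl: (214 + 31)/1000 = 0.2450.
Expected DCO frequency = 0.1940 × 0.2450 ≈ 0.04753; observed = 31/1000 ≈ 0.03100.
Coefficient of coincidence = 0.03100/0.04753 ≈ 0.65.

0.65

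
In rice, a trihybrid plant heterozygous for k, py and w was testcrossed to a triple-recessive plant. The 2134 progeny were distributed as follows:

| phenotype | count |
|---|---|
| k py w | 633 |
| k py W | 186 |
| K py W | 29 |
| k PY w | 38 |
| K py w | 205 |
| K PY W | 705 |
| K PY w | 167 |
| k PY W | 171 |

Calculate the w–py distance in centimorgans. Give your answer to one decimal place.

19.7 centimorgans

The two most frequent reciprocal classes, K PY W and k py w, are the parental types, so the F1 was K PY W / k py w.
The two rarest classes, K py W and k PY w, are the double crossovers. Comparing them with the parentals, only the py allele has switched, so py is the middle locus and the order is k – py – w.
Crossovers in the py–w interval produce the single-crossover classes K PY w and k py W (167 + 186 = 353) plus the double crossovers (67).
RF(py–w) = (353 + 67) / 2134 = 420/2134 = 0.1968 → 19.7 centimorgans.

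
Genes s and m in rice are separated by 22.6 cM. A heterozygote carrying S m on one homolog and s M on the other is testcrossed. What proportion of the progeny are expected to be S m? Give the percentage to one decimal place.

38.7%

A map distance of 22.6 cM corresponds to a recombination frequency of 0.226.
The F1 is S m / s M, so S m is a parental gamete class with expected frequency (1 − r)/2 = 0.774/2 = 0.3870.
That is 0.3870 = 38.7% of the progeny.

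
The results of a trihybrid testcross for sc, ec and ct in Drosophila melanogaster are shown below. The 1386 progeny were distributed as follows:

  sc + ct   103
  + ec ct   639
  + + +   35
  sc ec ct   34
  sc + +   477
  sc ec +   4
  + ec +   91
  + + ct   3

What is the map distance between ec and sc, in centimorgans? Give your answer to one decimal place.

5.5 centimorgans

The two most frequent reciprocal classes, sc + + and + ec ct, are the parental types, so the F1 was sc + + / + ec ct.
The two rarest classes, sc ec + and + + ct, are the double crossovers. Comparing them with the parentals, only the ec allele has switched, so ec is the middle locus and the order is sc – ec – ct.
Crossovers in the sc–ec interval produce the single-crossover classes + + + and sc ec ct (35 + 34 = 69) plus the double crossovers (7).
RF(sc–ec) = (69 + 7) / 1386 = 76/1386 = 0.0548 → 5.5 centimorgans.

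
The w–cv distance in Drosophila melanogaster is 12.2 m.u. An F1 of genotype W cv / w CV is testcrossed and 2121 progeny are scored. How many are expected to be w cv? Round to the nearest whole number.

A map distance of 12.2 m.u. corresponds to a recombination frequency of 0.122.
The F1 is W cv / w CV, so w cv is a recombinant gamete class with expected frequency r/2 = 0.122/2 = 0.0610.
Expected number = 0.0610 × 2121 = 129.38 ≈ 129.

129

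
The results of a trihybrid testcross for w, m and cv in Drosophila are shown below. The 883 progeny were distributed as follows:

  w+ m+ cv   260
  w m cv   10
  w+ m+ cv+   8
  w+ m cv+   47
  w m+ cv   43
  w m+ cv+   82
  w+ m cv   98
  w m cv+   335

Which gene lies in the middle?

The two most frequent reciprocal classes, w m cv+ and w+ m+ cv, are the parental types, so the F1 was w m cv+ / w+ m+ cv.
The two rarest classes, w m cv and w+ m+ cv+, are the double crossovers. Comparing them with the parentals, only the cv allele has switched, so cv is the middle locus and the order is m – cv – w.

cv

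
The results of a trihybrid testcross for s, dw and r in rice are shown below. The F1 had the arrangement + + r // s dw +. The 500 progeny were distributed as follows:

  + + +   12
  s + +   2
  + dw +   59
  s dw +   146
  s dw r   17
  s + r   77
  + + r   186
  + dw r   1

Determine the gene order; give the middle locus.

The two rarest classes, + dw r and s + +, are the double crossovers. Comparing them with the parentals, only the dw allele has switched, so dw is the middle locus and the order is r – dw – s.

dw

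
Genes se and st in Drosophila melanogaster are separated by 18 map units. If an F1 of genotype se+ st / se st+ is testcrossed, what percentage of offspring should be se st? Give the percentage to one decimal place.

A map distance of 18 map units corresponds to a recombination frequency of 0.180.
The F1 is se+ st / se st+, so se st is a recombinant gamete class with expected frequency r/2 = 0.180/2 = 0.0900.
That is 0.0900 = 9.0% of the progeny.

9.0%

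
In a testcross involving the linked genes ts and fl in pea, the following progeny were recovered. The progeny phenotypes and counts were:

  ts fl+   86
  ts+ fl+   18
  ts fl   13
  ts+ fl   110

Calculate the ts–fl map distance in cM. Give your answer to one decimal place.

The two most frequent classes, ts+ fl (110) and ts fl+ (86), are the parental types, so the F1 was ts+ fl / ts fl+.
The recombinant classes are ts+ fl+ and ts fl: 18 + 13 = 31.
Recombination frequency = 31/227 = 0.1366 ≈ 13.7%, i.e. 13.7 cM.

13.7 cM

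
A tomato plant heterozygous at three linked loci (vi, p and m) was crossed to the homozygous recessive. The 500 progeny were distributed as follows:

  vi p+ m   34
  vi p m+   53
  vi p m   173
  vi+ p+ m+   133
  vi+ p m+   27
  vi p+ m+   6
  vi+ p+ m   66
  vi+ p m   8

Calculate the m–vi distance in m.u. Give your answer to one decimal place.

26.6 m.u.

The two most frequent reciprocal classes, vi+ p+ m+ and vi p m, are the parental types, so the F1 was vi+ p+ m+ / vi p m.
The two rarest classes, vi p+ m+ and vi+ p m, are the double crossovers. Comparing them with the parentals, only the vi allele has switched, so vi is the middle locus and the order is p – vi – m.
Crossovers in the vi–m interval produce the single-crossover classes vi+ p+ m and vi p m+ (66 + 53 = 119) plus the double crossovers (14).
RF(vi–m) = (119 + 14) / 500 = 133/500 = 0.2660 → 26.6 m.u.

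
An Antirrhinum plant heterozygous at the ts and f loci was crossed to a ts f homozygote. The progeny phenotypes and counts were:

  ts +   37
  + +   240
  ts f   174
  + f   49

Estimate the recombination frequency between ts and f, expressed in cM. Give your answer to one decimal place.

17.2 cM

The two most frequent classes, + + (240) and ts f (174), are the parental types, so the F1 was + + / ts f.
The recombinant classes are + f and ts +: 49 + 37 = 86.
Recombination frequency = 86/500 = 0.1720 ≈ 17.2%, i.e. 17.2 cM.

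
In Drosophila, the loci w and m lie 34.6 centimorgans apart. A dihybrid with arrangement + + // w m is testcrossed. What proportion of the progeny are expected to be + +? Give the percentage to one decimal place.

A map distance of 34.6 centimorgans corresponds to a recombination frequency of 0.346.
The F1 is + + / w m, so + + is a parental gamete class with expected frequency (1 − r)/2 = 0.654/2 = 0.3270.
That is 0.3270 = 32.7% of the progeny.

32.7%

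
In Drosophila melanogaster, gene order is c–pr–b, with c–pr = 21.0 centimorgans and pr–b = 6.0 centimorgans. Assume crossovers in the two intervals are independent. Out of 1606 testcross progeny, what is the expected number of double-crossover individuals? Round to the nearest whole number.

20

Map distances give recombination frequencies of 0.210 and 0.060 for the two intervals.
With no interference, expected double-crossover frequency = 0.210 × 0.060 = 0.01260.
Expected number = 0.01260 × 1606 = 20.24 ≈ 20.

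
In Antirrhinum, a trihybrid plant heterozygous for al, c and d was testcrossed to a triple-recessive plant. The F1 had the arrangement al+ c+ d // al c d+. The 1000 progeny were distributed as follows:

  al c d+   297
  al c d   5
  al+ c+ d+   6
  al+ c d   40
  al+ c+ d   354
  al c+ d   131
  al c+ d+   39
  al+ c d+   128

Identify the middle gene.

The two rarest classes, al+ c+ d+ and al c d, are the double crossovers. Comparing them with the parentals, only the d allele has switched, so d is the middle locus and the order is al – d – c.

d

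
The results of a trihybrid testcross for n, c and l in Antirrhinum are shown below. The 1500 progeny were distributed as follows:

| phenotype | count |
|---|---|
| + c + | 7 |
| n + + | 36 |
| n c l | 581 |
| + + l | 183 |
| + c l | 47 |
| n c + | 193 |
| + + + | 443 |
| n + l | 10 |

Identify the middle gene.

The two most frequent reciprocal classes, n c l and + + +, are the parental types, so the F1 was n c l / + + +.
The two rarest classes, n + l and + c +, are the double crossovers. Comparing them with the parentals, only the c allele has switched, so c is the middle locus and the order is n – c – l.

c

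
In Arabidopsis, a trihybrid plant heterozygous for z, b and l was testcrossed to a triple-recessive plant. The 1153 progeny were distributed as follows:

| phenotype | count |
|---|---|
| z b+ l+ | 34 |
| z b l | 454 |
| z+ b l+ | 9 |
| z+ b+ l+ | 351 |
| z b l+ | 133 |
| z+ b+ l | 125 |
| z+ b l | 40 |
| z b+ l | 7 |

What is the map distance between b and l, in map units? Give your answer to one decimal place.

23.8 map units

The two most frequent reciprocal classes, z b l and z+ b+ l+, are the parental types, so the F1 was z b l / z+ b+ l+.
The two rarest classes, z b+ l and z+ b l+, are the double crossovers. Comparing them with the parentals, only the b allele has switched, so b is the middle locus and the order is l – b – z.
Crossovers in the l–b interval produce the single-crossover classes z b l+ and z+ b+ l (133 + 125 = 258) plus the double crossovers (16).
RF(l–b) = (258 + 16) / 1153 = 274/1153 = 0.2376 → 23.8 map units.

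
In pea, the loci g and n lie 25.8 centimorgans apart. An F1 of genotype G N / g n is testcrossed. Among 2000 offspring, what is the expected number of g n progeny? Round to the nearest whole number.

A map distance of 25.8 centimorgans corresponds to a recombination frequency of 0.258.
The F1 is G N / g n, so g n is a parental gamete class with expected frequency (1 − r)/2 = 0.742/2 = 0.3710.
Expected number = 0.3710 × 2000 = 742.00 ≈ 742.

742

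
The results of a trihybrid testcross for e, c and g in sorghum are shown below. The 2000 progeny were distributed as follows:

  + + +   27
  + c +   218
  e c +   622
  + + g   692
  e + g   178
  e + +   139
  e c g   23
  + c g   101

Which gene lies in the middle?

The two most frequent reciprocal classes, + + g and e c +, are the parental types, so the F1 was + + g / e c +.
The two rarest classes, + + + and e c g, are the double crossovers. Comparing them with the parentals, only the g allele has switched, so g is the middle locus and the order is c – g – e.

g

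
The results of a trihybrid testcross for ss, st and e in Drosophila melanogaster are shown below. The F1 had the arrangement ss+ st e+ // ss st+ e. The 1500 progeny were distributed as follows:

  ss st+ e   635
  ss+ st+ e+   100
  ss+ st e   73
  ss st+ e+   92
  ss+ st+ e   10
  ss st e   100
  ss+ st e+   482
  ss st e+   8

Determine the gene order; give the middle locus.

The two rarest classes, ss st e+ and ss+ st+ e, are the double crossovers. Comparing them with the parentals, only the ss allele has switched, so ss is the middle locus and the order is st – ss – e.

ss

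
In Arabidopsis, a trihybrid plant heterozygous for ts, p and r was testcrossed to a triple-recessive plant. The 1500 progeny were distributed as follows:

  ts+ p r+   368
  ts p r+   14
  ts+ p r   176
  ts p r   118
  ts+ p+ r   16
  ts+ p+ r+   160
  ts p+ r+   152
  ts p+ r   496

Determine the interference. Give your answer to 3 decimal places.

0.592

The two most frequent reciprocal classes, ts+ p r+ and ts p+ r, are the parental types, so the F1 was ts+ p r+ / ts p+ r.
The two rarest classes, ts p r+ and ts+ p+ r, are the double crossovers. Comparing them with the parentals, only the ts allele has switched, so ts is the middle locus and the order is p – ts – r.
p–ts: (278 + 30)/1500 = 0.2053; ts–r: (328 + 30)/1500 = 0.2387.
Expected DCO frequency = 0.2053 × 0.2387 ≈ 0.04901; observed = 30/1500 ≈ 0.02000.
Coefficient of coincidence = 0.02000/0.04901 ≈ 0.408; interference = 1 − 0.408 = 0.592.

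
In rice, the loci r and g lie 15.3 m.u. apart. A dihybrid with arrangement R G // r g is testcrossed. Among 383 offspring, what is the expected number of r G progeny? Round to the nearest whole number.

A map distance of 15.3 m.u. corresponds to a recombination frequency of 0.153.
The F1 is R G / r g, so r G is a recombinant gamete class with expected frequency r/2 = 0.153/2 = 0.0765.
Expected number = 0.0765 × 383 = 29.30 ≈ 29.

29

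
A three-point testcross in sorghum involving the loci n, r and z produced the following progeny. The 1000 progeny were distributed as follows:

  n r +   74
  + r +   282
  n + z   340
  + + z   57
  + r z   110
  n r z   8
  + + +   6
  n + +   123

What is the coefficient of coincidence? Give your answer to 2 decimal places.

0.39

The two most frequent reciprocal classes, + r + and n + z, are the parental types, so the F1 was + r + / n + z.
The two rarest classes, + + + and n r z, are the double crossovers. Comparing them with the parentals, only the r allele has switched, so r is the middle locus and the order is z – r – n.
z–r: (233 + 14)/1000 = 0.2470; r–n: (131 + 14)/1000 = 0.1450.
Expected DCO frequency = 0.2470 × 0.1450 ≈ 0.03581; observed = 14/1000 ≈ 0.01400.
Coefficient of coincidence = 0.01400/0.03581 ≈ 0.39.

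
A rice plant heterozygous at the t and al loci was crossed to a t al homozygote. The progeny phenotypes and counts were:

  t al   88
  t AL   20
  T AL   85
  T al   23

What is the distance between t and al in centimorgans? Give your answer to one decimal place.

The two most frequent classes, T AL (85) and t al (88), are the parental types, so the F1 was T AL / t al.
The recombinant classes are T al and t AL: 23 + 20 = 43.
Recombination frequency = 43/216 = 0.1991 ≈ 19.9%, i.e. 19.9 centimorgans.

19.9 centimorgans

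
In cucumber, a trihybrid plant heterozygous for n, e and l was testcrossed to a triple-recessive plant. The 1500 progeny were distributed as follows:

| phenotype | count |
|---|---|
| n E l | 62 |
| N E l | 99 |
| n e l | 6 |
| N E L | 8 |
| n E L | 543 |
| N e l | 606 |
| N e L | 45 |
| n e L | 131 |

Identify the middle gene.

The two most frequent reciprocal classes, N e l and n E L, are the parental types, so the F1 was N e l / n E L.
The two rarest classes, n e l and N E L, are the double crossovers. Comparing them with the parentals, only the n allele has switched, so n is the middle locus and the order is l – n – e.

n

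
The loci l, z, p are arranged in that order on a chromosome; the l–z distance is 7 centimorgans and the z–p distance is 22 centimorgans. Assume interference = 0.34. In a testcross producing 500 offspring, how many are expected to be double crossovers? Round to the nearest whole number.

5

Map distances give recombination frequencies of 0.070 and 0.220 for the two intervals.
With interference 0.34 (so coincidence = 0.66), expected double-crossover frequency = 0.070 × 0.220 × 0.66 = 0.01016.
Expected number = 0.01016 × 500 = 5.08 ≈ 5.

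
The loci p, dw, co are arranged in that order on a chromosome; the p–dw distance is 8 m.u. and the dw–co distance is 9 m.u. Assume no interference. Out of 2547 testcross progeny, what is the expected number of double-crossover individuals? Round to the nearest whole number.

Map distances give recombination frequencies of 0.080 and 0.090 for the two intervals.
With no interference, expected double-crossover frequency = 0.080 × 0.090 = 0.00720.
Expected number = 0.00720 × 2547 = 18.34 ≈ 18.

18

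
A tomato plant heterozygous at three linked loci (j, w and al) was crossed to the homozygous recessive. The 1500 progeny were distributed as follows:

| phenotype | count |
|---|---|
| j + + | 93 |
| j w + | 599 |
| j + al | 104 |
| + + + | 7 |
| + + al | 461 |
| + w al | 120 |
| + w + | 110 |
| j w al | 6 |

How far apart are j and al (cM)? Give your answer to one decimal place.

The two most frequent reciprocal classes, j w + and + + al, are the parental types, so the F1 was j w + / + + al.
The two rarest classes, j w al and + + +, are the double crossovers. Comparing them with the parentals, only the al allele has switched, so al is the middle locus and the order is w – al – j.
Crossovers in the al–j interval produce the single-crossover classes + w + and j + al (110 + 104 = 214) plus the double crossovers (13).
RF(al–j) = (214 + 13) / 1500 = 227/1500 = 0.1513 → 15.1 cM.

15.1 cM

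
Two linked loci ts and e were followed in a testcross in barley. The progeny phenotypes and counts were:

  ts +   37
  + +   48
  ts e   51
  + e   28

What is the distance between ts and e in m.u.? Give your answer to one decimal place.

The two most frequent classes, + + (48) and ts e (51), are the parental types, so the F1 was + + / ts e.
The recombinant classes are + e and ts +: 28 + 37 = 65.
Recombination frequency = 65/164 = 0.3963 ≈ 39.6%, i.e. 39.6 m.u.

39.6 m.u.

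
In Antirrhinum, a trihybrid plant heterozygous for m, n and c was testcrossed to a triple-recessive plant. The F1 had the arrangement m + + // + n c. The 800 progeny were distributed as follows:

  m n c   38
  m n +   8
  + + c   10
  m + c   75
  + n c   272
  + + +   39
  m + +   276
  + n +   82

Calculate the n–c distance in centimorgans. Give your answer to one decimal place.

21.9 centimorgans

The two rarest classes, m n + and + + c, are the double crossovers. Comparing them with the parentals, only the n allele has switched, so n is the middle locus and the order is m – n – c.
Crossovers in the n–c interval produce the single-crossover classes m + c and + n + (75 + 82 = 157) plus the double crossovers (18).
RF(n–c) = (157 + 18) / 800 = 175/800 = 0.2188 → 21.9 centimorgans.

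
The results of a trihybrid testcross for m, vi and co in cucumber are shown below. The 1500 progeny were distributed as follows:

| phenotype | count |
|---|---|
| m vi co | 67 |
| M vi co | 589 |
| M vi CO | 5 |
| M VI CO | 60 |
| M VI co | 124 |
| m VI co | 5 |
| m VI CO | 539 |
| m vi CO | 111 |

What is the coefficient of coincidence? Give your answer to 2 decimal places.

The two most frequent reciprocal classes, m VI CO and M vi co, are the parental types, so the F1 was m VI CO / M vi co.
The two rarest classes, m VI co and M vi CO, are the double crossovers. Comparing them with the parentals, only the co allele has switched, so co is the middle locus and the order is m – co – vi.
m–co: (127 + 10)/1500 = 0.0913; co–vi: (235 + 10)/1500 = 0.1633.
Expected DCO frequency = 0.0913 × 0.1633 ≈ 0.01491; observed = 10/1500 ≈ 0.00667.
Coefficient of coincidence = 0.00667/0.01491 ≈ 0.45.

0.45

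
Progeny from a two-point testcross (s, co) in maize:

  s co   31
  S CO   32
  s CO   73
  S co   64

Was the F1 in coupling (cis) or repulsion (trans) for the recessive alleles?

The two most frequent classes are S co (64) and s CO (73); these are the parental (non-recombinant) types.
So the F1 carried S co on one chromosome and s CO on the other — the recessive alleles are on opposite chromosomes (trans / repulsion).

trans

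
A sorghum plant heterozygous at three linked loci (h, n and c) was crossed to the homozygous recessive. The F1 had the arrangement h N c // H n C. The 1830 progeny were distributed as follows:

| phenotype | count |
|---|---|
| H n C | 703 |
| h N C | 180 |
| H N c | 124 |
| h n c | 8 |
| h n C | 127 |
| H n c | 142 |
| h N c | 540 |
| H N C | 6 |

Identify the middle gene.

The two rarest classes, h n c and H N C, are the double crossovers. Comparing them with the parentals, only the n allele has switched, so n is the middle locus and the order is h – n – c.

n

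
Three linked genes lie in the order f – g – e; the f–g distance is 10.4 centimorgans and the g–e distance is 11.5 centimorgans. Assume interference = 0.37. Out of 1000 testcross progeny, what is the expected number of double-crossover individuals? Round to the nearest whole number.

Map distances give recombination frequencies of 0.104 and 0.115 for the two intervals.
With interference 0.37 (so coincidence = 0.63), expected double-crossover frequency = 0.104 × 0.115 × 0.63 = 0.00753.
Expected number = 0.00753 × 1000 = 7.53 ≈ 8.

8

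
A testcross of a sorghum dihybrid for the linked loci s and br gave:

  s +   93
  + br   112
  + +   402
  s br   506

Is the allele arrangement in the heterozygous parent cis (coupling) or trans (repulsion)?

cis

The two most frequent classes are + + (402) and s br (506); these are the parental (non-recombinant) types.
So the F1 carried + + on one chromosome and s br on the other — the recessive alleles are on the same chromosome (cis / coupling).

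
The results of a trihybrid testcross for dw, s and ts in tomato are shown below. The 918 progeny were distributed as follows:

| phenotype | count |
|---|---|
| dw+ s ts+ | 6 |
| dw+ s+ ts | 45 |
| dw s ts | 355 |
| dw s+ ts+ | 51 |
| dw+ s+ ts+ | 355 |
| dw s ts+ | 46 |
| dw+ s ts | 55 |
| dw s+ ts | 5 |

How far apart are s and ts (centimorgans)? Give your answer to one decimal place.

11.1 centimorgans

The two most frequent reciprocal classes, dw+ s+ ts+ and dw s ts, are the parental types, so the F1 was dw+ s+ ts+ / dw s ts.
The two rarest classes, dw+ s ts+ and dw s+ ts, are the double crossovers. Comparing them with the parentals, only the s allele has switched, so s is the middle locus and the order is dw – s – ts.
Crossovers in the s–ts interval produce the single-crossover classes dw+ s+ ts and dw s ts+ (45 + 46 = 91) plus the double crossovers (11).
RF(s–ts) = (91 + 11) / 918 = 102/918 = 0.1111 → 11.1 centimorgans.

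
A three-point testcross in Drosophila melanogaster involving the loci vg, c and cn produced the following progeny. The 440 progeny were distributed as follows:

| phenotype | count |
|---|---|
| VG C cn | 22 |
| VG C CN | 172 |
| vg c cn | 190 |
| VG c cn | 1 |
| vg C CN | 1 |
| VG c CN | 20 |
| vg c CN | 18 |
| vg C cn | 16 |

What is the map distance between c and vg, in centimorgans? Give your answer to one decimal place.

The two most frequent reciprocal classes, VG C CN and vg c cn, are the parental types, so the F1 was VG C CN / vg c cn.
The two rarest classes, vg C CN and VG c cn, are the double crossovers. Comparing them with the parentals, only the vg allele has switched, so vg is the middle locus and the order is c – vg – cn.
Crossovers in the c–vg interval produce the single-crossover classes VG c CN and vg C cn (20 + 16 = 36) plus the double crossovers (2).
RF(c–vg) = (36 + 2) / 440 = 38/440 = 0.0864 → 8.6 centimorgans.

8.6 centimorgans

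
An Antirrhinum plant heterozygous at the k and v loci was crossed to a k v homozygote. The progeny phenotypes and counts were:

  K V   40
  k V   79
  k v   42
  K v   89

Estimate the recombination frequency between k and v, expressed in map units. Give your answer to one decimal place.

32.8 map units

The two most frequent classes, K v (89) and k V (79), are the parental types, so the F1 was K v / k V.
The recombinant classes are K V and k v: 40 + 42 = 82.
Recombination frequency = 82/250 = 0.3280 ≈ 32.8%, i.e. 32.8 map units.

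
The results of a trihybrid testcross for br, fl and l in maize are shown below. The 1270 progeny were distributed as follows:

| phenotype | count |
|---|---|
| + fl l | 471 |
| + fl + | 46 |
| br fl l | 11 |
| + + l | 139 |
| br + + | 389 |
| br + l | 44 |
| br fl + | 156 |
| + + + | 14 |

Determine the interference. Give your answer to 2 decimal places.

The two most frequent reciprocal classes, + fl l and br + +, are the parental types, so the F1 was + fl l / br + +.
The two rarest classes, br fl l and + + +, are the double crossovers. Comparing them with the parentals, only the br allele has switched, so br is the middle locus and the order is fl – br – l.
fl–br: (295 + 25)/1270 = 0.2520; br–l: (90 + 25)/1270 = 0.0906.
Expected DCO frequency = 0.2520 × 0.0906 ≈ 0.02283; observed = 25/1270 ≈ 0.01969.
Coefficient of coincidence = 0.01969/0.02283 ≈ 0.86; interference = 1 − 0.86 = 0.14.

0.14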